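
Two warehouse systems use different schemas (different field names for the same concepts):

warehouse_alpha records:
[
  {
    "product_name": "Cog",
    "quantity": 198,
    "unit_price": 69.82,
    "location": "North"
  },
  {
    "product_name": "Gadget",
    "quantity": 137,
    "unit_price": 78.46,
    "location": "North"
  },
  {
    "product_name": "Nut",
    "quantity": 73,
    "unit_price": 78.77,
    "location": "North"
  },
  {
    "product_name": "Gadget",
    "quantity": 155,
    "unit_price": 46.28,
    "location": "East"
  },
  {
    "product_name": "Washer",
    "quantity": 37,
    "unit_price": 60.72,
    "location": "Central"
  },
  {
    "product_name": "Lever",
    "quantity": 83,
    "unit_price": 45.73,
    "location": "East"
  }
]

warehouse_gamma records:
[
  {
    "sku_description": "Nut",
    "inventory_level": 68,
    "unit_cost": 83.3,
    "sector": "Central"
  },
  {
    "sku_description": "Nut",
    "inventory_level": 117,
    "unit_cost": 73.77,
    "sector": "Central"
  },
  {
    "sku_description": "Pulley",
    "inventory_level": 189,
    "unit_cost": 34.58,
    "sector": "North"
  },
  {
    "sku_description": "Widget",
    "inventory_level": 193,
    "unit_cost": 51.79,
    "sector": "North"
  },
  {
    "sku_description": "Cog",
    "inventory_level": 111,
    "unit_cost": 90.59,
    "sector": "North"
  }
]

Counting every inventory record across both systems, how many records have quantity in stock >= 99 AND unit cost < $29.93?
0

Schema mappings:
- "quantity" (warehouse_alpha) = "inventory_level" (warehouse_gamma) = quantity
- "unit_price" (warehouse_alpha) = "unit_cost" (warehouse_gamma) = unit cost

Records meeting both conditions in warehouse_alpha: 0
Records meeting both conditions in warehouse_gamma: 0

Total: 0 + 0 = 0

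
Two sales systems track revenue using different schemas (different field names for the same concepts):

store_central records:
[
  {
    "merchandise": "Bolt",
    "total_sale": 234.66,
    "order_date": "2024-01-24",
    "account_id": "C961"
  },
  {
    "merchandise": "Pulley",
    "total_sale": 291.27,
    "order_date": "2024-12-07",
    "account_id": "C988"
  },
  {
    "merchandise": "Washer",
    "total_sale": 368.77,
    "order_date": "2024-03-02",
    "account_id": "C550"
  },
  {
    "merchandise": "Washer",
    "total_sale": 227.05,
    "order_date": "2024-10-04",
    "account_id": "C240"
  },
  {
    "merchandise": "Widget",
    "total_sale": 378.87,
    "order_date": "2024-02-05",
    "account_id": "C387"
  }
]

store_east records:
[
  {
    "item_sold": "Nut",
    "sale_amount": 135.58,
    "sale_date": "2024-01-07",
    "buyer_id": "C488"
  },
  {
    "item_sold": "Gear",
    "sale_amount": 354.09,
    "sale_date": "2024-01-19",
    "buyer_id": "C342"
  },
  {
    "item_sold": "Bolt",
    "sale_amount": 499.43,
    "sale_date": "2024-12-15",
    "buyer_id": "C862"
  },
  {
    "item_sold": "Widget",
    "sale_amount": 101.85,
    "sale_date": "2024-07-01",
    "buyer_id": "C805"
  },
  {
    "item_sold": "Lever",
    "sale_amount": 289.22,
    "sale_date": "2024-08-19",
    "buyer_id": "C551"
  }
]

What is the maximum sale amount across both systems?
499.43

Reconcile: "total_sale" (store_central) = "sale_amount" (store_east) = sale amount

Maximum in store_central: 378.87
Maximum in store_east: 499.43

Overall maximum: max(378.87, 499.43) = 499.43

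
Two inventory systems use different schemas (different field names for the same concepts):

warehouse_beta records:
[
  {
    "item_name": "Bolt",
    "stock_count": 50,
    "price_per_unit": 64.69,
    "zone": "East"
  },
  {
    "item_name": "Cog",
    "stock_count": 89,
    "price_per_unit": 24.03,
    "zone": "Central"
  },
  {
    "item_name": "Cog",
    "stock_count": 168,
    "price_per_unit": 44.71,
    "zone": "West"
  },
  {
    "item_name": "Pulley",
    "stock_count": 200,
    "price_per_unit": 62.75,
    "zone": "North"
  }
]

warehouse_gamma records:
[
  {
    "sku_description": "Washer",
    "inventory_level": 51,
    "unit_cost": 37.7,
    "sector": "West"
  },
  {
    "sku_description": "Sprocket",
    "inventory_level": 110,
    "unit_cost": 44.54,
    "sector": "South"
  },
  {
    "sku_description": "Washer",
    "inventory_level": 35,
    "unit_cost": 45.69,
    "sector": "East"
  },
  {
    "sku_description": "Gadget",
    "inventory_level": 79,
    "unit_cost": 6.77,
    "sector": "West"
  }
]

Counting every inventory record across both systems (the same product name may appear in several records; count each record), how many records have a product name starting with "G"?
1

Schema mapping: "item_name" (warehouse_beta) = "sku_description" (warehouse_gamma) = product name

Records with product name starting with "G" in warehouse_beta: 0
Records with product name starting with "G" in warehouse_gamma: 1

Total: 0 + 1 = 1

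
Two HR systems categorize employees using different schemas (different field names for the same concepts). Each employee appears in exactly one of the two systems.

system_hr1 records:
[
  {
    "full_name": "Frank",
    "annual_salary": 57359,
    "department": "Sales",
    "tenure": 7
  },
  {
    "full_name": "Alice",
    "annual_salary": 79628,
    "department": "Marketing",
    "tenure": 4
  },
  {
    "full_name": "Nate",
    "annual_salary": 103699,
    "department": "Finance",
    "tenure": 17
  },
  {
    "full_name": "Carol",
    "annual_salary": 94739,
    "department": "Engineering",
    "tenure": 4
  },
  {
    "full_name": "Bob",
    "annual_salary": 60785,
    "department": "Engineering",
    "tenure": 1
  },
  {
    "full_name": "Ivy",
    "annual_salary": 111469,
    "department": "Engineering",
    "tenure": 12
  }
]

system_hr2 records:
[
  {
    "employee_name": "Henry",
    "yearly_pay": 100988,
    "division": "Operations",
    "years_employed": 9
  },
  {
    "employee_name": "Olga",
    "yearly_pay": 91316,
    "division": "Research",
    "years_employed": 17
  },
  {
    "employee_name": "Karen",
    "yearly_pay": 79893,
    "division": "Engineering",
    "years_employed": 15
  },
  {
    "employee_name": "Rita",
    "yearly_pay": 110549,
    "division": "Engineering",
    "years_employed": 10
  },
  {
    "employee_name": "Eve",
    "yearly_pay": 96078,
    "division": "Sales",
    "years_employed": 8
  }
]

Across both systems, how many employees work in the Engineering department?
5

Schema mapping: "department" (system_hr1) = "division" (system_hr2) = department

Engineering employees in system_hr1: 3
Engineering employees in system_hr2: 2

Total in Engineering: 3 + 2 = 5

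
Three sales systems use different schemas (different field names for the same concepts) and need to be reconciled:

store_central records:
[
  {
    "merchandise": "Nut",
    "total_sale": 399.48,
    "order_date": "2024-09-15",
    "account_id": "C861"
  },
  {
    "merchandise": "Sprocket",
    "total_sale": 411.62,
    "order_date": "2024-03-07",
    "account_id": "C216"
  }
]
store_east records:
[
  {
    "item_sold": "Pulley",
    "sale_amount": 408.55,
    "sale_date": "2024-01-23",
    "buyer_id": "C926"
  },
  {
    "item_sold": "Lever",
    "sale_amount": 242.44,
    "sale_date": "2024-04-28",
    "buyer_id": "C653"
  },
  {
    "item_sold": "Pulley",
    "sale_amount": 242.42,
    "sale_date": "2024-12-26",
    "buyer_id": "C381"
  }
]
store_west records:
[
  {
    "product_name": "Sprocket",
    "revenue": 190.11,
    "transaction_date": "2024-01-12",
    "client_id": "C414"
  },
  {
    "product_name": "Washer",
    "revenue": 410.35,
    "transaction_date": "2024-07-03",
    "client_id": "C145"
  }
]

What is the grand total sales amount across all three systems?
2304.97

Schema reconciliation - all amount fields map to sale amount:

store_central (total_sale): 811.1
store_east (sale_amount): 893.41
store_west (revenue): 600.46

Grand total: 2304.97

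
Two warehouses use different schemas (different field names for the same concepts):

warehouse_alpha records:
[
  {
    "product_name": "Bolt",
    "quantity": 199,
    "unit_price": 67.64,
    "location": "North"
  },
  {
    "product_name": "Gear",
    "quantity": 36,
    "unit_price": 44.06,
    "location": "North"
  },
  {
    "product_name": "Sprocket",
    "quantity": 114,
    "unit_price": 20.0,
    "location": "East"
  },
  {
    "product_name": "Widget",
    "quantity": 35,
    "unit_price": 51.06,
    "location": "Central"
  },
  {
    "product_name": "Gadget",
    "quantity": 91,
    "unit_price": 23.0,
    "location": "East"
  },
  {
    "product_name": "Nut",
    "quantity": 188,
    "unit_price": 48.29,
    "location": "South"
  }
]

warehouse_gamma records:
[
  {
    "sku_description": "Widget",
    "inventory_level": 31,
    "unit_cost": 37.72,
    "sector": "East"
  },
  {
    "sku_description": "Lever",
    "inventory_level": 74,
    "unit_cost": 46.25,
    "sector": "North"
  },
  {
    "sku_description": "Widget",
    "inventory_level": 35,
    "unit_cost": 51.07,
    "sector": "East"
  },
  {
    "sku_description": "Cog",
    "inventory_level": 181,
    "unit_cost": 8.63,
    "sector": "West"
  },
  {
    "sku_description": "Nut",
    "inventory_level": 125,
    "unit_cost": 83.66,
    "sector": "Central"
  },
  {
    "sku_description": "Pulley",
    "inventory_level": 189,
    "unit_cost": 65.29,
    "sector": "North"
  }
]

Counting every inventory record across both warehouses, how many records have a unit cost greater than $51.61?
3

Schema mapping: "unit_price" (warehouse_alpha) = "unit_cost" (warehouse_gamma) = unit cost

Records > $51.61 in warehouse_alpha: 1
Records > $51.61 in warehouse_gamma: 2

Total count: 1 + 2 = 3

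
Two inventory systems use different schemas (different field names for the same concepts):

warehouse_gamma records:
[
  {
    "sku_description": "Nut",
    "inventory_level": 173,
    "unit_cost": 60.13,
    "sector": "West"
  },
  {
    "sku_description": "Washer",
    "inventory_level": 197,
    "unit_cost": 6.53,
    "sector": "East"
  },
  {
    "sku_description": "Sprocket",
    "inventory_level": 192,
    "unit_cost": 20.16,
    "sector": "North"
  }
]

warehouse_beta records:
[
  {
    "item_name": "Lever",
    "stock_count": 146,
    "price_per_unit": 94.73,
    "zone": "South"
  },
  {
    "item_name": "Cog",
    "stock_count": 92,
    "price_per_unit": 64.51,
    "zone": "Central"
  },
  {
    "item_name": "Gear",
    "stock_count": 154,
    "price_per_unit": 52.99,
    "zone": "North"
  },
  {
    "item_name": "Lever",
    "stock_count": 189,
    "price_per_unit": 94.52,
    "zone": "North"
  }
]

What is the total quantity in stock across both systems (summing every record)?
1143

To reconcile these schemas, identify the field holding the quantity in stock in each system:
1. In warehouse_gamma it is "inventory_level"
2. In warehouse_beta it is "stock_count"

From warehouse_gamma: 173 + 197 + 192 = 562
From warehouse_beta: 146 + 92 + 154 + 189 = 581

Total: 562 + 581 = 1143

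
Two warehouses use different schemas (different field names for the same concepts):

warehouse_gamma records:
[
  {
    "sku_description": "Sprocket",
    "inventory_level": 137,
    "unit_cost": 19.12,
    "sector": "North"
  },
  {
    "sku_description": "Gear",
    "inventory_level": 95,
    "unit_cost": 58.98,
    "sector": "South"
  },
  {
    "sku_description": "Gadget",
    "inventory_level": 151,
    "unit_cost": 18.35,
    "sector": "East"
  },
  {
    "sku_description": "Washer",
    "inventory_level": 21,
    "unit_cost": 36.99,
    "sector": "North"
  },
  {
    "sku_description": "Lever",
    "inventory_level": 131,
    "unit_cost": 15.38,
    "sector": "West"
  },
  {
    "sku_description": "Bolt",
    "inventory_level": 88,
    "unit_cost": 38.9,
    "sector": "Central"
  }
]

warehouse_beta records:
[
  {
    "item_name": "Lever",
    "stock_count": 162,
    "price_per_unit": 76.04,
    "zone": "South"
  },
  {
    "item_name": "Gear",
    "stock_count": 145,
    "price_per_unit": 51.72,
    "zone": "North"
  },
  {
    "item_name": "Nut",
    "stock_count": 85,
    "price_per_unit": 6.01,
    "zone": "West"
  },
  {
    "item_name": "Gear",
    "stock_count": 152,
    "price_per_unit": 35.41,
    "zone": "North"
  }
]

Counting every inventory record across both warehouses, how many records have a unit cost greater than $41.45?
3

Schema mapping: "unit_cost" (warehouse_gamma) = "price_per_unit" (warehouse_beta) = unit cost

Records > $41.45 in warehouse_gamma: 1
Records > $41.45 in warehouse_beta: 2

Total count: 1 + 2 = 3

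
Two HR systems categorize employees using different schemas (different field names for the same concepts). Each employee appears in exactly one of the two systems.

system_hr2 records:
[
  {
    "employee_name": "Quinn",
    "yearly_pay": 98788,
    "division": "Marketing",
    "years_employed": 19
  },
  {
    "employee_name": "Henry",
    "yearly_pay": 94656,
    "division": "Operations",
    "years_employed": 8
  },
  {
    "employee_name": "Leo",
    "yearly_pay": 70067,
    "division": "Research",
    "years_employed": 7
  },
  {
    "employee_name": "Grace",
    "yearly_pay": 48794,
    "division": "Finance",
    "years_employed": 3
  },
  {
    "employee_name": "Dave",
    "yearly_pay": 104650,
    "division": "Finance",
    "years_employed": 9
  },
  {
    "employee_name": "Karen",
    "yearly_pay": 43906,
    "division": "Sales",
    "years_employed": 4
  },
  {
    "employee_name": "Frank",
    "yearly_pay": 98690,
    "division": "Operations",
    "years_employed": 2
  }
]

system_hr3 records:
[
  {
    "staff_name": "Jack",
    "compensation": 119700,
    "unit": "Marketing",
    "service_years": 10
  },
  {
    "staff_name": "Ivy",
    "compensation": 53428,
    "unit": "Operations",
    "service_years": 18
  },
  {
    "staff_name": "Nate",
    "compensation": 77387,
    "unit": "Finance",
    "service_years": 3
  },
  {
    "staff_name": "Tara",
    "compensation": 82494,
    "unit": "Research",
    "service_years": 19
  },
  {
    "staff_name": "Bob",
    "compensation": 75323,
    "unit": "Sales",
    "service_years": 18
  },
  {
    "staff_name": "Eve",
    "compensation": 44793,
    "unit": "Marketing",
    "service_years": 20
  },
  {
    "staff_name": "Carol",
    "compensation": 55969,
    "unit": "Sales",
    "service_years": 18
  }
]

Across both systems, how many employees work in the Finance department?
3

Schema mapping: "division" (system_hr2) = "unit" (system_hr3) = department

Finance employees in system_hr2: 2
Finance employees in system_hr3: 1

Total in Finance: 2 + 1 = 3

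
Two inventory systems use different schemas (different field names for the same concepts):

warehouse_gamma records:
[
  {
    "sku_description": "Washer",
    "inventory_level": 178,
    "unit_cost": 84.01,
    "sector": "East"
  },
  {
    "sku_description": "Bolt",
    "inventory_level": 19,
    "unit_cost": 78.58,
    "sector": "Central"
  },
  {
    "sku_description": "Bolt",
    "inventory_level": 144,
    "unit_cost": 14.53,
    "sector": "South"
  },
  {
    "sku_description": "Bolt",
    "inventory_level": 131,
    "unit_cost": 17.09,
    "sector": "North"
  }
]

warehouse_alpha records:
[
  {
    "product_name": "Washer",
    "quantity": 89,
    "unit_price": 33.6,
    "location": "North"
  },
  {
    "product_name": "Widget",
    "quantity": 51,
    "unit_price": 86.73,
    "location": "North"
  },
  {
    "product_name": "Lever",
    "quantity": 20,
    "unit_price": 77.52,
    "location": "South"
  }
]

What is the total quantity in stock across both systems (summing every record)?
632

To reconcile these schemas, identify the field holding the quantity in stock in each system:
1. In warehouse_gamma it is "inventory_level"
2. In warehouse_alpha it is "quantity"

From warehouse_gamma: 178 + 19 + 144 + 131 = 472
From warehouse_alpha: 89 + 51 + 20 = 160

Total: 472 + 160 = 632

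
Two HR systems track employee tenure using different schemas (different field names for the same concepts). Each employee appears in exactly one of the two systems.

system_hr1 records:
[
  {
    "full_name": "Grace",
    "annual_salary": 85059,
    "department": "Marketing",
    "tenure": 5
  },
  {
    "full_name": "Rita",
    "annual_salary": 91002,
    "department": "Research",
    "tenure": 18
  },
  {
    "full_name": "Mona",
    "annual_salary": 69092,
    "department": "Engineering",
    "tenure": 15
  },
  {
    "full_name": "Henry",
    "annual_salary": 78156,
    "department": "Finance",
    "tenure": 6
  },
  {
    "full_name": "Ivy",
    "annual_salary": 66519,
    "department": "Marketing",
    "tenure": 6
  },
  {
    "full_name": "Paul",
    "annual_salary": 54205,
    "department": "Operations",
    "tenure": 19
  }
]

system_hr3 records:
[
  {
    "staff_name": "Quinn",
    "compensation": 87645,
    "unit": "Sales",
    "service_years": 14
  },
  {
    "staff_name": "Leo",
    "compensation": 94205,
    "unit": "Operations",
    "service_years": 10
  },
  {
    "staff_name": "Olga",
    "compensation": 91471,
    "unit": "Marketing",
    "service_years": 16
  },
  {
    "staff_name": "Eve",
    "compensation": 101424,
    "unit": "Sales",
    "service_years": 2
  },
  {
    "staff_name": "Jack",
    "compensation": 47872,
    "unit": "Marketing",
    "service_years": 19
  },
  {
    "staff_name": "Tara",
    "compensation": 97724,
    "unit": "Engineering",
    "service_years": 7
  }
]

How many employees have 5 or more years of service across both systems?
11

Reconcile schemas: "tenure" (system_hr1) = "service_years" (system_hr3) = years of service

From system_hr1: 6 employees with >= 5 years
From system_hr3: 5 employees with >= 5 years

Total: 6 + 5 = 11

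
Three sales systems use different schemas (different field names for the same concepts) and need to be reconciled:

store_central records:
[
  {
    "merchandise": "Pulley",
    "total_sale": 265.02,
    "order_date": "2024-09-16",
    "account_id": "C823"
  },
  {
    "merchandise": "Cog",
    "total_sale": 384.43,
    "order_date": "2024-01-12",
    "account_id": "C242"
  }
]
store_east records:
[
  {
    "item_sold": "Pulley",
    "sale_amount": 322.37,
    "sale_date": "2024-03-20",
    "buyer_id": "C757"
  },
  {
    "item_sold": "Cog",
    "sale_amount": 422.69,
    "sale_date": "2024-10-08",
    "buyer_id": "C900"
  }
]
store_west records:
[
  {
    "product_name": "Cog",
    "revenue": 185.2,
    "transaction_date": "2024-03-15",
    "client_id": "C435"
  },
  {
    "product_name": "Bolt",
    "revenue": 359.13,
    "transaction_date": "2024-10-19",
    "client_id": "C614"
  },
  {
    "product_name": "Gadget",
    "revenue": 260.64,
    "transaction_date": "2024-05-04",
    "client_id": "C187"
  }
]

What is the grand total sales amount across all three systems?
2199.48

Schema reconciliation - all amount fields map to sale amount:

store_central (total_sale): 649.45
store_east (sale_amount): 745.06
store_west (revenue): 804.97

Grand total: 2199.48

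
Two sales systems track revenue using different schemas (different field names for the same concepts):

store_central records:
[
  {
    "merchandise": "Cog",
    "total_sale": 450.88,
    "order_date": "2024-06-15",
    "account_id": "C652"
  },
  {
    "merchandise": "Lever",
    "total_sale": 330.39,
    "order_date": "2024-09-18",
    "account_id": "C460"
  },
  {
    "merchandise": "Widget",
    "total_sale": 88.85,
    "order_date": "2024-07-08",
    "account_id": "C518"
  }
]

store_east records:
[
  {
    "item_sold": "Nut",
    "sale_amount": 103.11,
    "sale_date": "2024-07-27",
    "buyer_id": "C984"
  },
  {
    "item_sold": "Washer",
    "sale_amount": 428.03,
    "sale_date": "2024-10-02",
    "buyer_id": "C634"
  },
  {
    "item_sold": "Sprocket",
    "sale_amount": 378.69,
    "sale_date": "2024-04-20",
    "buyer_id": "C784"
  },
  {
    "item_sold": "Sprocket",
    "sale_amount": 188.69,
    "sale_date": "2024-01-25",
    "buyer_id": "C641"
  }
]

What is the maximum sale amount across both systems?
450.88

Reconcile: "total_sale" (store_central) = "sale_amount" (store_east) = sale amount

Maximum in store_central: 450.88
Maximum in store_east: 428.03

Overall maximum: max(450.88, 428.03) = 450.88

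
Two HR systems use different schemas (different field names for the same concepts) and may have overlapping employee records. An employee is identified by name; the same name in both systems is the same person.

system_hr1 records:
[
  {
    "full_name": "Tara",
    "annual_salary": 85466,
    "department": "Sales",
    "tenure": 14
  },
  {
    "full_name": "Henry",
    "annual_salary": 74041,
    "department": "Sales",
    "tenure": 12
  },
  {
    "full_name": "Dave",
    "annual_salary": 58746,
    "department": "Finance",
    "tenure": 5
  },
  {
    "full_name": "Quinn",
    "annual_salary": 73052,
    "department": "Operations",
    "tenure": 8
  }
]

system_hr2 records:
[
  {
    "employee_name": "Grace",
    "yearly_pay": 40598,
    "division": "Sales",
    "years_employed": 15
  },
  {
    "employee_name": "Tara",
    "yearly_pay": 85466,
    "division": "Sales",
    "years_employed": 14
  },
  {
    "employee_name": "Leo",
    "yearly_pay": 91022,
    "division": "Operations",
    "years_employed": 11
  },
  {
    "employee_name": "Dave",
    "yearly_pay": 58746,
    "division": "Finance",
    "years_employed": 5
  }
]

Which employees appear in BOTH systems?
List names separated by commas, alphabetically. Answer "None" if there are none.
Dave, Tara

Schema mapping: "full_name" (system_hr1) = "employee_name" (system_hr2) = employee name

Names in system_hr1: ['Dave', 'Henry', 'Quinn', 'Tara']
Names in system_hr2: ['Dave', 'Grace', 'Leo', 'Tara']

Intersection: ['Dave', 'Tara']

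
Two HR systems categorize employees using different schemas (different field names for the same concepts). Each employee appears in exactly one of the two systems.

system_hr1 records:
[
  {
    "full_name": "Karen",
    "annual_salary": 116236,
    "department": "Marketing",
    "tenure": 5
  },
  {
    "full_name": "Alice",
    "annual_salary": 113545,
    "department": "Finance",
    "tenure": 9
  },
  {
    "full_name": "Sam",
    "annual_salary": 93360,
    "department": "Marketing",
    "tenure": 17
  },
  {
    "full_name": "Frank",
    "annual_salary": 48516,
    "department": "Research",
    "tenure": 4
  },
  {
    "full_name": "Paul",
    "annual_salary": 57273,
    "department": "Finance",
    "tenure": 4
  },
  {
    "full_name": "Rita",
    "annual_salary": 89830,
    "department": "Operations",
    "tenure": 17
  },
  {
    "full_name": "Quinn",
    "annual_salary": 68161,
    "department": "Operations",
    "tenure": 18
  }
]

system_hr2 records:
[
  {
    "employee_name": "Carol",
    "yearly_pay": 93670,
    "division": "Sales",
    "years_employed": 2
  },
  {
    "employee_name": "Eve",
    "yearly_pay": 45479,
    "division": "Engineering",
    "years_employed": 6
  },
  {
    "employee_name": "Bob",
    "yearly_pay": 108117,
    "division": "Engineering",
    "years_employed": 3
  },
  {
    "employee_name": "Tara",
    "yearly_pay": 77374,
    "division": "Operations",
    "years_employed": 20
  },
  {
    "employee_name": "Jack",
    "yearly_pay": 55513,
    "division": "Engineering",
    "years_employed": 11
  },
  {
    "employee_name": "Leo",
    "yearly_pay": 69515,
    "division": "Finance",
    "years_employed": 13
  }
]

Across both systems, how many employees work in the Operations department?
3

Schema mapping: "department" (system_hr1) = "division" (system_hr2) = department

Operations employees in system_hr1: 2
Operations employees in system_hr2: 1

Total in Operations: 2 + 1 = 3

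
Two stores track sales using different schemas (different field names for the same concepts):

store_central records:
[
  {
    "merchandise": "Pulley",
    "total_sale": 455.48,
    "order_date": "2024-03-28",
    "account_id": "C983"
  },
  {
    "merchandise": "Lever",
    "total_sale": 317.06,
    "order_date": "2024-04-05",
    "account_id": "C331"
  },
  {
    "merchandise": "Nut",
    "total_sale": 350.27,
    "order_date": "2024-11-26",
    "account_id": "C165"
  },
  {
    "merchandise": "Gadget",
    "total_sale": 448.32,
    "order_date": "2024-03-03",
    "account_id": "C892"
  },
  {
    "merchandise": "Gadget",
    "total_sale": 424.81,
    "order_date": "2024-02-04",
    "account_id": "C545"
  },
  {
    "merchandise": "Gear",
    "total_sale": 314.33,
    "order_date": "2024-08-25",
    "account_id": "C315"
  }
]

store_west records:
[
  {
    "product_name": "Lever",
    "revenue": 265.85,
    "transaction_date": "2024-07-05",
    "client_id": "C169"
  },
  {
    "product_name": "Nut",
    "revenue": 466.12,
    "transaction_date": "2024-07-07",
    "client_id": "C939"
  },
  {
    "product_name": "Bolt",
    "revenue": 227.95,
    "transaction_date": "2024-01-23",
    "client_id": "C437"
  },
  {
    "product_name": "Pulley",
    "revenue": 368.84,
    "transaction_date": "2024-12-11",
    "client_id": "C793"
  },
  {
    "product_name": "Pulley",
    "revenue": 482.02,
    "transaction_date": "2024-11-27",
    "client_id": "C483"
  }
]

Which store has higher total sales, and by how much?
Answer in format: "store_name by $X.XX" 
store_central by $499.49

Schema mapping: "total_sale" (store_central) = "revenue" (store_west) = sale amount

Total for store_central: 2310.27
Total for store_west: 1810.78

Difference: |2310.27 - 1810.78| = 499.49
store_central has higher sales by $499.49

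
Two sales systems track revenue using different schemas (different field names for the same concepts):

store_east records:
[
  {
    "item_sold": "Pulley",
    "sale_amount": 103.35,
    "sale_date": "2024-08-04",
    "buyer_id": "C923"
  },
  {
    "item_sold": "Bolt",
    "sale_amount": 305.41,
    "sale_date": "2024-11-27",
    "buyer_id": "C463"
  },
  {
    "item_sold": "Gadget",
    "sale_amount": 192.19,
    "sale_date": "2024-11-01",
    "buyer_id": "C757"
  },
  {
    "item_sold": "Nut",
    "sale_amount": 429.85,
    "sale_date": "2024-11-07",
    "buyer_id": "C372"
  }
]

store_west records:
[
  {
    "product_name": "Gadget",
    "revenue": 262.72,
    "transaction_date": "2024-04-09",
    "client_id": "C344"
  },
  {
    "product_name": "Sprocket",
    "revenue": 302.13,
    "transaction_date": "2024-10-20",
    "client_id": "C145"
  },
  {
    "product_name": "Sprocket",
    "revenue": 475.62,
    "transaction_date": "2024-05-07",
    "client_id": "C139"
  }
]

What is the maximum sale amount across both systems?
475.62

Reconcile: "sale_amount" (store_east) = "revenue" (store_west) = sale amount

Maximum in store_east: 429.85
Maximum in store_west: 475.62

Overall maximum: max(429.85, 475.62) = 475.62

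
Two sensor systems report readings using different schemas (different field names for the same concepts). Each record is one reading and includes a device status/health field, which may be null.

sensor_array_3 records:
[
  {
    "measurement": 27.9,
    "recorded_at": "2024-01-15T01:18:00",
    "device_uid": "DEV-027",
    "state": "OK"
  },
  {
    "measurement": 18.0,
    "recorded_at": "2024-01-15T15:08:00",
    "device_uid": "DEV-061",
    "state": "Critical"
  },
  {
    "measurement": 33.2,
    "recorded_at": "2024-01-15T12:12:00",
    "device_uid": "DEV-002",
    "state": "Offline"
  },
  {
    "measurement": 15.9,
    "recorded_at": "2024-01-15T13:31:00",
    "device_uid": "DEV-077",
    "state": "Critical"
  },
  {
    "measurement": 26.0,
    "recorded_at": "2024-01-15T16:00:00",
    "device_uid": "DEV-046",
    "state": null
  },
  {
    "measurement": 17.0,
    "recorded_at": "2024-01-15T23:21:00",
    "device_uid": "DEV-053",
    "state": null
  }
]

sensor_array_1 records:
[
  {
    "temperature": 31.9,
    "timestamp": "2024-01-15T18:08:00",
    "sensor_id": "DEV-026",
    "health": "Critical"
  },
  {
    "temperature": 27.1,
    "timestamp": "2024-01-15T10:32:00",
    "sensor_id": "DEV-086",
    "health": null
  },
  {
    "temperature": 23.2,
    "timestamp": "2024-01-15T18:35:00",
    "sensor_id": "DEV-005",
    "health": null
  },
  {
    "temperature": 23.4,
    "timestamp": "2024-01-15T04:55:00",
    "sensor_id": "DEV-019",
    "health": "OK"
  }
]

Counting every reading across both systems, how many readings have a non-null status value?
6

Schema mapping: "state" (sensor_array_3) = "health" (sensor_array_1) = status

Non-null in sensor_array_3: 4
Non-null in sensor_array_1: 2

Total non-null: 4 + 2 = 6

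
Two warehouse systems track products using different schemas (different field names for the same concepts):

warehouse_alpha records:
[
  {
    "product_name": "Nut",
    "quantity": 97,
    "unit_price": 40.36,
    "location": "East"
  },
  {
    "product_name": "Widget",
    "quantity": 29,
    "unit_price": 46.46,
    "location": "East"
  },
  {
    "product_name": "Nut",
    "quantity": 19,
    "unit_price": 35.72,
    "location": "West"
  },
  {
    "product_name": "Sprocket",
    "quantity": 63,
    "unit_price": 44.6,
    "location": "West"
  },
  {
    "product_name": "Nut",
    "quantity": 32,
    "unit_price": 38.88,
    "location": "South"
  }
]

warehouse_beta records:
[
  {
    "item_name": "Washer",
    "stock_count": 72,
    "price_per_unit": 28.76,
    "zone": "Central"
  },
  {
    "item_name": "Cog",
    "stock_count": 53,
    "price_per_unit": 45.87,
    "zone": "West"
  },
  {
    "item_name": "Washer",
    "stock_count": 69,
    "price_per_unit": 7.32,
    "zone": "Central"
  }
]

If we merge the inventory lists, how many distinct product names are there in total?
5

Schema mapping: "product_name" (warehouse_alpha) = "item_name" (warehouse_beta) = product name

Products in warehouse_alpha: ['Nut', 'Sprocket', 'Widget']
Products in warehouse_beta: ['Cog', 'Washer']

Union (unique products): ['Cog', 'Nut', 'Sprocket', 'Washer', 'Widget']
Count: 5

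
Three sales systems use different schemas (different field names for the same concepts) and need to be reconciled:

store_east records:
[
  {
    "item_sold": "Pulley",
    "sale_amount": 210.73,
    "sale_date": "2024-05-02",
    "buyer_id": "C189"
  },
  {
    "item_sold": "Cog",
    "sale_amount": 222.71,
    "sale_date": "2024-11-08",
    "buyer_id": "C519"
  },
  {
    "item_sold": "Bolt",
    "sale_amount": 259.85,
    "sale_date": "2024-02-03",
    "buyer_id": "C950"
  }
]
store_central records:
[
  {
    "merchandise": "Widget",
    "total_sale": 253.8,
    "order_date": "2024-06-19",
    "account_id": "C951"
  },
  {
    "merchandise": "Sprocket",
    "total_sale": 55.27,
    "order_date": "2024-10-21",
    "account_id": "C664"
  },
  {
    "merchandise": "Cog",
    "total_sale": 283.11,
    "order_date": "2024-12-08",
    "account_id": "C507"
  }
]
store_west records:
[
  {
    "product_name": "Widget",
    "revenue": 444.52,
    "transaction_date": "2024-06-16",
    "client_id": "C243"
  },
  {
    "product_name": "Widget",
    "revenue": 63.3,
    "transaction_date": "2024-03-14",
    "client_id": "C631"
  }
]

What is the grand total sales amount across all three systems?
1793.29

Schema reconciliation - all amount fields map to sale amount:

store_east (sale_amount): 693.29
store_central (total_sale): 592.18
store_west (revenue): 507.82

Grand total: 1793.29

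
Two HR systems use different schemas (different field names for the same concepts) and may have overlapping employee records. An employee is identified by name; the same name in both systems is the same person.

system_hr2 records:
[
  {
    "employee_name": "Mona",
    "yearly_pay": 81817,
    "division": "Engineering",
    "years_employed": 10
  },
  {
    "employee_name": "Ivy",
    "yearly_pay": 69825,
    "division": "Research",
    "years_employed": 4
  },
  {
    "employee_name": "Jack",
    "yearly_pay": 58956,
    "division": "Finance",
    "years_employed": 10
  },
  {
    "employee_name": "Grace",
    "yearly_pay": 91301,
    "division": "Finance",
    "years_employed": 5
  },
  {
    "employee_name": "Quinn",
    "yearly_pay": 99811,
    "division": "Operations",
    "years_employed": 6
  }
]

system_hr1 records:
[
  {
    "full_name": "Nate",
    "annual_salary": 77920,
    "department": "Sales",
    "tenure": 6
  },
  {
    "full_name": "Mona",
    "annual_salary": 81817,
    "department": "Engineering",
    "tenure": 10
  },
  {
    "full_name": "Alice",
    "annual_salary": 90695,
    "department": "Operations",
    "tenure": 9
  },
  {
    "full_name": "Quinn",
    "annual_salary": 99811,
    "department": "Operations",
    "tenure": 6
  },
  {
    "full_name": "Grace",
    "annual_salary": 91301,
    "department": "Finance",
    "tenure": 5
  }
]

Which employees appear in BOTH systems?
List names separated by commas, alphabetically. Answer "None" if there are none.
Grace, Mona, Quinn

Schema mapping: "employee_name" (system_hr2) = "full_name" (system_hr1) = employee name

Names in system_hr2: ['Grace', 'Ivy', 'Jack', 'Mona', 'Quinn']
Names in system_hr1: ['Alice', 'Grace', 'Mona', 'Nate', 'Quinn']

Intersection: ['Grace', 'Mona', 'Quinn']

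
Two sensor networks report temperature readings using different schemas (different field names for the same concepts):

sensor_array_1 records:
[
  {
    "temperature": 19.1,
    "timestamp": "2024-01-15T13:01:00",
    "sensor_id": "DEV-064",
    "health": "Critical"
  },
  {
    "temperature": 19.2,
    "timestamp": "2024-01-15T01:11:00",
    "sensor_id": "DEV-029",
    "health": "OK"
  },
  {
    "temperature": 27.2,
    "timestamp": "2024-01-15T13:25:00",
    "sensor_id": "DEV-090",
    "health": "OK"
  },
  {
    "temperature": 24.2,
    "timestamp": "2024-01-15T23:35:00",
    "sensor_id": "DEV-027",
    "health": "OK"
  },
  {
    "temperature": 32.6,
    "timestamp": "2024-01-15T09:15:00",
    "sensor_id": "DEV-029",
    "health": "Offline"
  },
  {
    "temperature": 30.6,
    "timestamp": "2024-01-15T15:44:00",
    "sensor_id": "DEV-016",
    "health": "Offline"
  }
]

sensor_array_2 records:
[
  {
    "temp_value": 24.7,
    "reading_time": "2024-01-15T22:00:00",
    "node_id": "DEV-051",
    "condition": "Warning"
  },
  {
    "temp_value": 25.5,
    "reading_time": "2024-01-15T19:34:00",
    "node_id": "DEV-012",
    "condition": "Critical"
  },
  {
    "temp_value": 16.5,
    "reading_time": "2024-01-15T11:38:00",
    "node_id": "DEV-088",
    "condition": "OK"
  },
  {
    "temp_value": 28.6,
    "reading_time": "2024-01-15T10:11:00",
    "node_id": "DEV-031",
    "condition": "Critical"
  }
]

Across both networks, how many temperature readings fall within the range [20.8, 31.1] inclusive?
6

Schema mapping: "temperature" (sensor_array_1) = "temp_value" (sensor_array_2) = temperature

Readings in [20.8, 31.1] from sensor_array_1: 3
Readings in [20.8, 31.1] from sensor_array_2: 3

Total count: 3 + 3 = 6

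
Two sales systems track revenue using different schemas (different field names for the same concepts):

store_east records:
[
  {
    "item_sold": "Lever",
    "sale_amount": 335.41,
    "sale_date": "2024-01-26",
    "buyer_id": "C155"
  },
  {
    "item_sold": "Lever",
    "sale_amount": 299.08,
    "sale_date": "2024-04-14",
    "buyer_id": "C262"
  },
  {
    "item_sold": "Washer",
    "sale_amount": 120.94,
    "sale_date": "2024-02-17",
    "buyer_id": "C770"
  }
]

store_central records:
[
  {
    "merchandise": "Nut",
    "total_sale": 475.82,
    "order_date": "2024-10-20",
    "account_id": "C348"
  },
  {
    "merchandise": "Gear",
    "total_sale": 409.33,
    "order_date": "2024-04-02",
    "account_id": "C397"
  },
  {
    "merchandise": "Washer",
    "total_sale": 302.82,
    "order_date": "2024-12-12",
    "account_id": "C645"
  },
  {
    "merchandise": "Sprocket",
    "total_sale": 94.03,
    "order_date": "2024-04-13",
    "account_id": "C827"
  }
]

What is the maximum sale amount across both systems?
475.82

Reconcile: "sale_amount" (store_east) = "total_sale" (store_central) = sale amount

Maximum in store_east: 335.41
Maximum in store_central: 475.82

Overall maximum: max(335.41, 475.82) = 475.82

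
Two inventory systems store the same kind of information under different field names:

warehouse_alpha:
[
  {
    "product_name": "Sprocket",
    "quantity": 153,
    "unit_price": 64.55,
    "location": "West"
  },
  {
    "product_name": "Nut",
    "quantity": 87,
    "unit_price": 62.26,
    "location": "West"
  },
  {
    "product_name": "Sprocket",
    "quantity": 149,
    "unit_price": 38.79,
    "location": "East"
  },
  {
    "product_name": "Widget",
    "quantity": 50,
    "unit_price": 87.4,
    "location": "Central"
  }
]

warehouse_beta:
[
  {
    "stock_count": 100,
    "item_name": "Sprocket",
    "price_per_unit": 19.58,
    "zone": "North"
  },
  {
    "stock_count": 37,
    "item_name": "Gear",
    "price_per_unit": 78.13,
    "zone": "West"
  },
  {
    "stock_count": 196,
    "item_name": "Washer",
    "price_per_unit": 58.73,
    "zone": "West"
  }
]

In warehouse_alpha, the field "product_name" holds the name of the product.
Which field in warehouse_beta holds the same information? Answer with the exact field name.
item_name

In warehouse_alpha, "product_name" holds the name of the product.
The fields in warehouse_beta are: "stock_count", "item_name", "price_per_unit", "zone".
"item_name" is the match: the name refers to the same concept and its values are product-name strings (e.g. 'Gear', 'Sprocket').
The other fields ("stock_count", "price_per_unit", "zone") hold different kinds of data.

So "product_name" in warehouse_alpha corresponds to "item_name" in warehouse_beta.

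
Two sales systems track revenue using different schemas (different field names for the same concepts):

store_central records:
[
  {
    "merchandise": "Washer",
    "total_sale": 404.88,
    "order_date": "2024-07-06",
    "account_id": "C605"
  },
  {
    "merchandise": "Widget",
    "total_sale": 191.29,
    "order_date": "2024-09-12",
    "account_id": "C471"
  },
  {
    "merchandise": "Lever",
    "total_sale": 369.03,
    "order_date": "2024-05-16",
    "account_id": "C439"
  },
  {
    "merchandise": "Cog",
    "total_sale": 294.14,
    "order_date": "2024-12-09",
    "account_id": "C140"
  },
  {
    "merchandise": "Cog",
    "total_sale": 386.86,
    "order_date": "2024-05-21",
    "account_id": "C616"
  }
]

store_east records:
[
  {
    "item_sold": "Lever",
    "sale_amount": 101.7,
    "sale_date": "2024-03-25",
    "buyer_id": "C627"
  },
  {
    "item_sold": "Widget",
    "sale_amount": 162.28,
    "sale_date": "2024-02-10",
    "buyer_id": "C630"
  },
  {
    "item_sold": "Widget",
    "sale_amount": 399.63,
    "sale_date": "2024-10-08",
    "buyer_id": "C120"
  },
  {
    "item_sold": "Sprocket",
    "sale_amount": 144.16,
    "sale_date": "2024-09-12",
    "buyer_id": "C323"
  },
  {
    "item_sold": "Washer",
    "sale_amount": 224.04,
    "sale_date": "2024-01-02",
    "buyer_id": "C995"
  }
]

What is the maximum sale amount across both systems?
404.88

Reconcile: "total_sale" (store_central) = "sale_amount" (store_east) = sale amount

Maximum in store_central: 404.88
Maximum in store_east: 399.63

Overall maximum: max(404.88, 399.63) = 404.88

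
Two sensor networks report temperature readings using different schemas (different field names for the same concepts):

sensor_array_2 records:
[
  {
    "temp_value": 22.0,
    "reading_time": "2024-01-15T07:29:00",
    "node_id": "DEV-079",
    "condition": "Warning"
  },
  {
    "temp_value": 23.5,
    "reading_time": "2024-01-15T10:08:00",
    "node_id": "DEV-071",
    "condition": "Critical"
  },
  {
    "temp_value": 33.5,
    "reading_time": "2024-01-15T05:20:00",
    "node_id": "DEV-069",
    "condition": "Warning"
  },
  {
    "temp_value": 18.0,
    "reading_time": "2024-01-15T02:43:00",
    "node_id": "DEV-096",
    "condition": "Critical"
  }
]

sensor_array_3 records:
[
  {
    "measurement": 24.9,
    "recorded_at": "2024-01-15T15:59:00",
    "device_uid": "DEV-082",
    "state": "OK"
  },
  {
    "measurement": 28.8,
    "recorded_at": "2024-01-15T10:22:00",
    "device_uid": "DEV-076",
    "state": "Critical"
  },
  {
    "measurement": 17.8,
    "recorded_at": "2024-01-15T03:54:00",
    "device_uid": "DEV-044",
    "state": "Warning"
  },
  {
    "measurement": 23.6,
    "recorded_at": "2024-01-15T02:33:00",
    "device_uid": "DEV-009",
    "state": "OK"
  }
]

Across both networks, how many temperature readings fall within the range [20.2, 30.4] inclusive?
5

Schema mapping: "temp_value" (sensor_array_2) = "measurement" (sensor_array_3) = temperature

Readings in [20.2, 30.4] from sensor_array_2: 2
Readings in [20.2, 30.4] from sensor_array_3: 3

Total count: 2 + 3 = 5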